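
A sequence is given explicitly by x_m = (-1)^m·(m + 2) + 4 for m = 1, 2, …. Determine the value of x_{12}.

(-1)^12 = 1; m + 2 at m=12 is 14; so x_{12} = 18.

18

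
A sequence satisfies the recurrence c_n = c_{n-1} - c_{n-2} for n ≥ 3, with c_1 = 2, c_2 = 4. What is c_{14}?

Compute successive terms:
c_3 = 2;  c_4 = -2;  c_5 = -4;  …;  c_{11} = -4;  c_{12} = -2;  c_{13} = 2;  c_{14} = 4.

4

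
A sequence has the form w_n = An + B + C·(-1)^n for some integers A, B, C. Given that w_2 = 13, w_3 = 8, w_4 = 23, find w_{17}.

78

Write the equations: 2A + B + C = 13; 3A + B - C = 8; 4A + B + C = 23.
Subtracting the first from the second: A - 2C = -5.
Subtracting the second from the third: A + 2C = 15.
Solving: C = 5, A = 5, then B = -2.
So w_n = 5·n + (-2) + 5·(-1)^n; at n=17 this is 78.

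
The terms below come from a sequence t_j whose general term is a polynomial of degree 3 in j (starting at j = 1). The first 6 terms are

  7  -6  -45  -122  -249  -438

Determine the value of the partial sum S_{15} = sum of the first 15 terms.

1st diffs: -13, -39, -77, -127, -189.
2nd diffs: -26, -38, -50, -62.
3rd diffs: -12, -12, -12 (constant).
Newton forward-difference form: t_j = 7 + (-13)·C(j-1,1) + (-26)·C(j-1,2) + (-12)·C(j-1,3).
Continuing: …, -701, -1050, -1497, -2054, …, t_{15} = -6909.
Summing j = 1..15 (15 terms) gives -29470.

-29470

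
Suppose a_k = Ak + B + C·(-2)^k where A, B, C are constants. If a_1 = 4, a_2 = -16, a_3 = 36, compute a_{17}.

Write the equations: A + B - 2C = 4; 2A + B + 4C = -16; 3A + B - 8C = 36.
Subtracting the first from the second: A + 6C = -20.
Subtracting the second from the third: A - 12C = 52.
Solving: C = -4, A = 4, then B = -8.
Therefore a_{17} = 68 + (-8) + (-4)·(-131072) = 524348.

524348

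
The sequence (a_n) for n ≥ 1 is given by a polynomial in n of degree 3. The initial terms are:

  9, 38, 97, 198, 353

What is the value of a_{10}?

1st diffs: 29, 59, 101, 155.
2nd diffs: 30, 42, 54.
3rd diffs: 12, 12 (constant).
So a_n = 2n^3 + 3n^2 + 6n - 2.
Evaluating at n = 10 gives a_{10} = 2358.

2358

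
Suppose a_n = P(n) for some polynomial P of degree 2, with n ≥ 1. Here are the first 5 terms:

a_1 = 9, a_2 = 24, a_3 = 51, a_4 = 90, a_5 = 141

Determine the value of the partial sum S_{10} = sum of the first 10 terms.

1st diffs: 15, 27, 39, 51.
2nd diffs: 12, 12, 12 (constant).
Newton forward-difference form: a_n = 9 + 15·C(n-1,1) + 12·C(n-1,2).
Continuing: …, 204, 279, 366, 465, …, a_{10} = 576.
Summing n = 1..10 (10 terms) gives 2205.

2205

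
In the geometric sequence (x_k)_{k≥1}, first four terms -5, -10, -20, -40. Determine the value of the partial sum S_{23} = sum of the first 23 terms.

-41943035

Common ratio r = 2.
x_k = (-5)·2^(k-1).
S = (-5)·(2^23 - 1)/(2 - 1) = (-5)·(8388608 - 1)/(1) = -41943035.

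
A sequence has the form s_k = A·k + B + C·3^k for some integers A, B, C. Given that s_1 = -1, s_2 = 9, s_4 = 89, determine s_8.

6585

Plug in k = 1, 2, 4: A + B + 3C = -1; 2A + B + 9C = 9; 4A + B + 81C = 89.
Subtracting the first from the second: A + 6C = 10.
Subtracting the second from the third: 2A + 72C = 80.
Solving: C = 1, A = 4, then B = -8.
Therefore s_8 = 32 + (-8) + 1·6561 = 6585.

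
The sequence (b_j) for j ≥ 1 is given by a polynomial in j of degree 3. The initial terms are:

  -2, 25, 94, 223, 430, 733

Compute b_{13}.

1st diffs: 27, 69, 129, 207, 303.
2nd diffs: 42, 60, 78, 96.
3rd diffs: 18, 18, 18 (constant).
So b_j = 3j^3 + 3j^2 - 3j - 5.
Evaluating at j = 13 gives b_{13} = 7054.

7054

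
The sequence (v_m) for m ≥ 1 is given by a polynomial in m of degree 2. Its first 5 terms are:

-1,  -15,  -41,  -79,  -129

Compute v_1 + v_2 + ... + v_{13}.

1st diffs: -14, -26, -38, -50.
2nd diffs: -12, -12, -12 (constant).
Newton forward-difference form: v_m = -1 + (-14)·C(m-1,1) + (-12)·C(m-1,2).
Continuing: …, -191, -265, -351, -449, …, v_{13} = -961.
Summing m = 1..13 (13 terms) gives -4537.

-4537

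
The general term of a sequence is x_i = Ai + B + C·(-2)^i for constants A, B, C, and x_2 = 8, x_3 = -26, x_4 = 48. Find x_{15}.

-98282

The three given values yield: 2A + B + 4C = 8; 3A + B - 8C = -26; 4A + B + 16C = 48.
Subtracting the first from the second: A - 12C = -34.
Subtracting the second from the third: A + 24C = 74.
Solving: C = 3, A = 2, then B = -8.
Therefore x_{15} = 30 + (-8) + 3·(-32768) = -98282.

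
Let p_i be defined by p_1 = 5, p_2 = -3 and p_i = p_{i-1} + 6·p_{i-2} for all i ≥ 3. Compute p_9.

10107

Compute successive terms:
p_3 = 27;  p_4 = 9;  p_5 = 171;  p_6 = 225;  p_7 = 1251;  p_8 = 2601;  p_9 = 10107.
(Characteristic roots are 3 and -2.)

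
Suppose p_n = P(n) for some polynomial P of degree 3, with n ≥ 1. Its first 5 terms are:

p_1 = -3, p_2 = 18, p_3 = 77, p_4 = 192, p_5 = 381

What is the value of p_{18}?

1st diffs: 21, 59, 115, 189.
2nd diffs: 38, 56, 74.
3rd diffs: 18, 18 (constant).
Newton forward-difference form: p_n = -3 + 21·C(n-1,1) + 38·C(n-1,2) + 18·C(n-1,3).
At n = 18: n-1 = 17, so p_{18} = -3 + 357 + 5168 + 12240 = 17762.

17762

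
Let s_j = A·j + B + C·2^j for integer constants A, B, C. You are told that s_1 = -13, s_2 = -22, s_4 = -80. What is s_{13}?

-40951

At j = 1, 2, 4: A + B + 2C = -13; 2A + B + 4C = -22; 4A + B + 16C = -80.
Subtracting the first from the second: A + 2C = -9.
Subtracting the second from the third: 2A + 12C = -58.
Solving: C = -5, A = 1, then B = -4.
Hence s_{13} = 1·13 + (-4) + (-5)·8192 = -40951.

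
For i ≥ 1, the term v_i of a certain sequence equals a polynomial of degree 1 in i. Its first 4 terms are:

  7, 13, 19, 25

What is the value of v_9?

1st diffs: 6, 6, 6 (constant).
So v_i = 6i + 1.
Evaluating at i = 9 gives v_9 = 55.

55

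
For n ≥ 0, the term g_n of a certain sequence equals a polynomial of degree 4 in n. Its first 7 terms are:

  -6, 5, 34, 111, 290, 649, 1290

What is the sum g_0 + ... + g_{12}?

58266

1st diffs: 11, 29, 77, 179, 359, 641.
2nd diffs: 18, 48, 102, 180, 282.
3rd diffs: 30, 54, 78, 102.
4th diffs: 24, 24, 24 (constant).
Newton forward-difference form: g_n = -6 + 11·C(n,1) + 18·C(n,2) + 30·C(n,3) + 24·C(n,4).
Continuing: …, 2339, 3946, 6285, 9554, …, g_{12} = 19794.
Summing n = 0..12 (13 terms) gives 58266.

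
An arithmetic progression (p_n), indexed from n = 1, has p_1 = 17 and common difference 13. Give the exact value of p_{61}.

p_n = 17 + (n - 1)·13.
p_{61} = 17 + 60·13 = 797.

797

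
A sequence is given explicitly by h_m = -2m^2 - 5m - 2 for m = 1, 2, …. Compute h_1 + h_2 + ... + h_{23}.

Over m = 1..23: Σm = 276, Σm² = 4324.
Total = (-2)·4324 + (-5)·276 + (-2)·23 = -10074.

-10074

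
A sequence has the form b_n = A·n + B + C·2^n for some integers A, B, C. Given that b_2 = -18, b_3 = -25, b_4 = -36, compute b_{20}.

-1048644

Plug in n = 2, 3, 4: 2A + B + 4C = -18; 3A + B + 8C = -25; 4A + B + 16C = -36.
Subtracting the first from the second: A + 4C = -7.
Subtracting the second from the third: A + 8C = -11.
Solving: C = -1, A = -3, then B = -8.
Therefore b_{20} = -60 + (-8) + (-1)·1048576 = -1048644.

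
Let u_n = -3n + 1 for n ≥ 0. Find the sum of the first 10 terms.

-125

Over n = 0..9: Σn = 45.
Total = (-3)·45 + (1)·10 = -125.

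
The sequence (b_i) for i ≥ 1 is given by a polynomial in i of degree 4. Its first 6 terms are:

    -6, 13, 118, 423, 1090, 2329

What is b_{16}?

126699

1st diffs: 19, 105, 305, 667, 1239.
2nd diffs: 86, 200, 362, 572.
3rd diffs: 114, 162, 210.
4th diffs: 48, 48 (constant).
Newton forward-difference form: b_i = -6 + 19·C(i-1,1) + 86·C(i-1,2) + 114·C(i-1,3) + 48·C(i-1,4).
At i = 16: i-1 = 15, so b_{16} = -6 + 285 + 9030 + 51870 + 65520 = 126699.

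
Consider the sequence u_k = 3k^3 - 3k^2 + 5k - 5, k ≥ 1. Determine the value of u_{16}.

11595

u_{16} = 3·16^3 - 3·16^2 + 5·16 - 5 = 11595.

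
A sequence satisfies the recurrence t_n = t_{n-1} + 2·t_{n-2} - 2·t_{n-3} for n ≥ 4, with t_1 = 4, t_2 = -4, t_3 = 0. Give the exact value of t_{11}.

-120

t_4 = -16  t_5 = -8  t_6 = -40  t_7 = -24  t_8 = -88  t_9 = -56  t_{10} = -184  t_{11} = -120.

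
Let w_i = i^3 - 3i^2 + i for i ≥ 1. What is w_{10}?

710

w_{10} = 1·10^3 - 3·10^2 + 1·10 = 710.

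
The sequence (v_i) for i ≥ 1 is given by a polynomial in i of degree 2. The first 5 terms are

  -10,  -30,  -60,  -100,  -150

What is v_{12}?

-780

1st diffs: -20, -30, -40, -50.
2nd diffs: -10, -10, -10 (constant).
Newton forward-difference form: v_i = -10 + (-20)·C(i-1,1) + (-10)·C(i-1,2).
At i = 12: i-1 = 11, so v_{12} = -10 - 220 - 550 = -780.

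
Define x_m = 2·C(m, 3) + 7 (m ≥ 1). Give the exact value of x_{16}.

C(16, 3) = 560, so x_{16} = 1127.

1127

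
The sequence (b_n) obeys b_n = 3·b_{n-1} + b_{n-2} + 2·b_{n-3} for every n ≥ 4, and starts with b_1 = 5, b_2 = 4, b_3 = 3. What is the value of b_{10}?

38559

Applying the relation repeatedly:
b_4 = 23;  b_5 = 80;  b_6 = 269;  b_7 = 933;  b_8 = 3228;  b_9 = 11155;  b_{10} = 38559.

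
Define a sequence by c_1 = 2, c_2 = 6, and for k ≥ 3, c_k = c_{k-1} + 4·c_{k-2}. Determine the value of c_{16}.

Iterate the recurrence:
c_3 = 14  c_4 = 38  c_5 = 94  …  c_{13} = 176542  c_{14} = 452406  c_{15} = 1158574  c_{16} = 2968198.

2968198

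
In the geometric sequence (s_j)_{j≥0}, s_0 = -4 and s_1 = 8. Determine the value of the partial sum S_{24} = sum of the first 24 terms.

Common ratio r = -2.
s_j = (-4)·(-2)^(j-0).
S = (-4)·((-2)^24 - 1)/(-2 - 1) = (-4)·(16777216 - 1)/(-3) = 22369620.

22369620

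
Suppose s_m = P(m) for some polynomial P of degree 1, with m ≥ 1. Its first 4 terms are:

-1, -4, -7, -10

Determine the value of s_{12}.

-34

1st diffs: -3, -3, -3 (constant).
So s_m = -3m + 2.
Evaluating at m = 12 gives s_{12} = -34.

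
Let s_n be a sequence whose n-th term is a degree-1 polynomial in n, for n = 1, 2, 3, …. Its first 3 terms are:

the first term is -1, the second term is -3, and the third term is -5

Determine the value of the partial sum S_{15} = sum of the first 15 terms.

-225

1st diffs: -2, -2 (constant).
So s_n = -2n + 1.
Continuing: …, -7, -9, -11, -13, …, s_{15} = -29.
Summing n = 1..15 (15 terms) gives -225.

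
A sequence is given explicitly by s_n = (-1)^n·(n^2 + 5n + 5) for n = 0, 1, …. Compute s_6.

71

(-1)^6 = 1; n^2 + 5n + 5 at n=6 is 71; so s_6 = 71.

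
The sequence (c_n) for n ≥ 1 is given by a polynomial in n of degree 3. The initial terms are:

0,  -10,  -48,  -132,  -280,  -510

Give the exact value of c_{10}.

1st diffs: -10, -38, -84, -148, -230.
2nd diffs: -28, -46, -64, -82.
3rd diffs: -18, -18, -18 (constant).
Newton forward-difference form: c_n = (-10)·C(n-1,1) + (-28)·C(n-1,2) + (-18)·C(n-1,3).
At n = 10: n-1 = 9, so c_{10} = -90 - 1008 - 1512 = -2610.

-2610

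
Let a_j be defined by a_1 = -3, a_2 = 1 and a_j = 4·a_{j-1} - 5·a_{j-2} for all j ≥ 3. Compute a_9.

-771

Compute successive terms:
a_3 = 19; a_4 = 71; a_5 = 189; a_6 = 401; a_7 = 659; a_8 = 631; a_9 = -771.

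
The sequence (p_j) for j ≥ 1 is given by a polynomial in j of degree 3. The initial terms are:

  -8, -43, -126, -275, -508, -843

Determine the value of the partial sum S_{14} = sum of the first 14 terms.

1st diffs: -35, -83, -149, -233, -335.
2nd diffs: -48, -66, -84, -102.
3rd diffs: -18, -18, -18 (constant).
So p_j = -3j^3 - 6j^2 + 4j - 3.
Continuing: …, -1298, -1891, -2640, -3563, …, p_{14} = -9355.
Summing j = 1..14 (14 terms) gives -38787.

-38787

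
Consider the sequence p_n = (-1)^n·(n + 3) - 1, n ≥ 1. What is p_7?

-11

(-1)^7 = -1; n + 3 at n=7 is 10; so p_7 = -11.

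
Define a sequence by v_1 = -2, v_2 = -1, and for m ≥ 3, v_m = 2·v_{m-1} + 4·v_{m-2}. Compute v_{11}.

v_3 = -10  v_4 = -24  v_5 = -88  v_6 = -272  v_7 = -896  v_8 = -2880  v_9 = -9344  v_{10} = -30208  v_{11} = -97792.

-97792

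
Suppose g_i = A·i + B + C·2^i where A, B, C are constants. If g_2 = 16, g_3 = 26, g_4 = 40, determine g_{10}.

Plug in i = 2, 3, 4: 2A + B + 4C = 16; 3A + B + 8C = 26; 4A + B + 16C = 40.
Subtracting the first from the second: A + 4C = 10.
Subtracting the second from the third: A + 8C = 14.
Solving: C = 1, A = 6, then B = 0.
So g_i = 6·i + 0 + 1·2^i; at i=10 this is 1084.

1084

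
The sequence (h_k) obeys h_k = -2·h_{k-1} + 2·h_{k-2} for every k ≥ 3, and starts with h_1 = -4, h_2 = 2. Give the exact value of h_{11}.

-32960

Applying the relation repeatedly:
h_3 = -12, h_4 = 28, h_5 = -80, h_6 = 216, h_7 = -592, h_8 = 1616, h_9 = -4416, h_{10} = 12064, h_{11} = -32960.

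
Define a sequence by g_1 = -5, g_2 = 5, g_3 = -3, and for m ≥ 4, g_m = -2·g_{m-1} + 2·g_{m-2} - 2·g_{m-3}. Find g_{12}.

Applying the relation repeatedly:
g_4 = 26  g_5 = -68  g_6 = 194  g_7 = -576  g_8 = 1676  g_9 = -4892  g_{10} = 14288  g_{11} = -41712  g_{12} = 121784.

121784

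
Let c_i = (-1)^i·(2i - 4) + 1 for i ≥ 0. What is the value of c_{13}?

(-1)^13 = -1; 2i - 4 at i=13 is 22; so c_{13} = -21.

-21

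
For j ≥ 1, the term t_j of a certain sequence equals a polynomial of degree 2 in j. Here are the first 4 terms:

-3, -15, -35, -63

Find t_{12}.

1st diffs: -12, -20, -28.
2nd diffs: -8, -8 (constant).
Newton forward-difference form: t_j = -3 + (-12)·C(j-1,1) + (-8)·C(j-1,2).
At j = 12: j-1 = 11, so t_{12} = -3 - 132 - 440 = -575.

-575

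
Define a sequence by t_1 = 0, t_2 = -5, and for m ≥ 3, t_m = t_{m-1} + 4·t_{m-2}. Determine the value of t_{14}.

-248305

Compute successive terms:
t_3 = -5  t_4 = -25  t_5 = -45  …  t_{11} = -14645  t_{12} = -37945  t_{13} = -96525  t_{14} = -248305.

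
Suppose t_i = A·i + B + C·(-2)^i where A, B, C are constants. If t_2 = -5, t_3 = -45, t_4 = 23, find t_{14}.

Plug in i = 2, 3, 4: 2A + B + 4C = -5; 3A + B - 8C = -45; 4A + B + 16C = 23.
Subtracting the first from the second: A - 12C = -40.
Subtracting the second from the third: A + 24C = 68.
Solving: C = 3, A = -4, then B = -9.
So t_i = -4·i + (-9) + 3·(-2)^i; at i=14 this is 49087.

49087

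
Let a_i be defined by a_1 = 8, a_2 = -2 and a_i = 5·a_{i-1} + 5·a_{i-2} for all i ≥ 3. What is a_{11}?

34056250

Iterate the recurrence:
a_3 = 30  a_4 = 140  a_5 = 850  a_6 = 4950  a_7 = 29000  a_8 = 169750  a_9 = 993750  a_{10} = 5817500  a_{11} = 34056250.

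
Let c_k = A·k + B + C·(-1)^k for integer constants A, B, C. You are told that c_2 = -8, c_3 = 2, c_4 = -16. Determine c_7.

-14

Write the equations: 2A + B + C = -8; 3A + B - C = 2; 4A + B + C = -16.
Subtracting the first from the second: A - 2C = 10.
Subtracting the second from the third: A + 2C = -18.
Solving: C = -7, A = -4, then B = 7.
Hence c_7 = -4·7 + 7 + (-7)·(-1) = -14.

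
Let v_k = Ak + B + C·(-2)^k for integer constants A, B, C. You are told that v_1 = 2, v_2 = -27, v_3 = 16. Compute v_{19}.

2097056

Plug in k = 1, 2, 3: A + B - 2C = 2; 2A + B + 4C = -27; 3A + B - 8C = 16.
Subtracting the first from the second: A + 6C = -29.
Subtracting the second from the third: A - 12C = 43.
Solving: C = -4, A = -5, then B = -1.
Hence v_{19} = -5·19 + (-1) + (-4)·(-524288) = 2097056.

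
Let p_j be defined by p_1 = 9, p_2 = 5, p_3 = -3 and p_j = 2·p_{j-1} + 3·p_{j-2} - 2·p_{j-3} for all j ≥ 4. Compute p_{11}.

-17467

Compute successive terms:
p_4 = -9, p_5 = -37, p_6 = -95, p_7 = -283, p_8 = -777, p_9 = -2213, p_{10} = -6191, p_{11} = -17467.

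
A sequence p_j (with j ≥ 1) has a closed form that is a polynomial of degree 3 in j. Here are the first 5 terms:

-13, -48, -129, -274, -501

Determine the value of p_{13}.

-7429

1st diffs: -35, -81, -145, -227.
2nd diffs: -46, -64, -82.
3rd diffs: -18, -18 (constant).
So p_j = -3j^3 - 5j^2 + j - 6.
Evaluating at j = 13 gives p_{13} = -7429.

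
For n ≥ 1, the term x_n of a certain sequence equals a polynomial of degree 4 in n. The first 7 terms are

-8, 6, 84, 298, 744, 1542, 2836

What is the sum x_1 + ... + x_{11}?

1st diffs: 14, 78, 214, 446, 798, 1294.
2nd diffs: 64, 136, 232, 352, 496.
3rd diffs: 72, 96, 120, 144.
4th diffs: 24, 24, 24 (constant).
Newton forward-difference form: x_n = -8 + 14·C(n-1,1) + 64·C(n-1,2) + 72·C(n-1,3) + 24·C(n-1,4).
Continuing: 4794, 7608, 11494, 16692.
Summing n = 1..11 (11 terms) gives 46090.

46090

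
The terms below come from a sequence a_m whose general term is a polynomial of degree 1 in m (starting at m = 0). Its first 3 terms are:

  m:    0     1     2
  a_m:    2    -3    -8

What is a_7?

1st diffs: -5, -5 (constant).
So a_m = -5m + 2.
Evaluating at m = 7 gives a_7 = -33.

-33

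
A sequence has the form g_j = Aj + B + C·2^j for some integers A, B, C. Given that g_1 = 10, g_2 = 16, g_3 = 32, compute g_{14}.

81868

Write the equations: A + B + 2C = 10; 2A + B + 4C = 16; 3A + B + 8C = 32.
Subtracting the first from the second: A + 2C = 6.
Subtracting the second from the third: A + 4C = 16.
Solving: C = 5, A = -4, then B = 4.
Hence g_{14} = -4·14 + 4 + 5·16384 = 81868.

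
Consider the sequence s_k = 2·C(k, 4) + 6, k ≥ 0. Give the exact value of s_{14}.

2008

C(14, 4) = 1001, so s_{14} = 2008.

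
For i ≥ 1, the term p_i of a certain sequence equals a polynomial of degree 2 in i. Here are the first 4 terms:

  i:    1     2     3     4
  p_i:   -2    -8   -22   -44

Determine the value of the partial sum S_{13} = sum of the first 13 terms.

1st diffs: -6, -14, -22.
2nd diffs: -8, -8 (constant).
So p_i = -4i^2 + 6i - 4.
Continuing: …, -74, -112, -158, -212, …, p_{13} = -602.
Summing i = 1..13 (13 terms) gives -2782.

-2782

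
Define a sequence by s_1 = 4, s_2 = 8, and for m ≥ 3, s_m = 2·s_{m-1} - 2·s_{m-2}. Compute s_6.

-32

s_3 = 8; s_4 = 0; s_5 = -16; s_6 = -32.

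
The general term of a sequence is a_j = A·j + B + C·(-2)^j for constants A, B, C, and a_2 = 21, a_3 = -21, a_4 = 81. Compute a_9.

-2001

The three given values yield: 2A + B + 4C = 21; 3A + B - 8C = -21; 4A + B + 16C = 81.
Subtracting the first from the second: A - 12C = -42.
Subtracting the second from the third: A + 24C = 102.
Solving: C = 4, A = 6, then B = -7.
Hence a_9 = 6·9 + (-7) + 4·(-512) = -2001.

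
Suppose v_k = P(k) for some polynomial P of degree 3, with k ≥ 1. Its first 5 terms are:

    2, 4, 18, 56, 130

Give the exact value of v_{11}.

1st diffs: 2, 14, 38, 74.
2nd diffs: 12, 24, 36.
3rd diffs: 12, 12 (constant).
Newton forward-difference form: v_k = 2 + 2·C(k-1,1) + 12·C(k-1,2) + 12·C(k-1,3).
At k = 11: k-1 = 10, so v_{11} = 2 + 20 + 540 + 1440 = 2002.

2002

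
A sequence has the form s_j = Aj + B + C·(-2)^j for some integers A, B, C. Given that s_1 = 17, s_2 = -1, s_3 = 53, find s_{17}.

The three given values yield: A + B - 2C = 17; 2A + B + 4C = -1; 3A + B - 8C = 53.
Subtracting the first from the second: A + 6C = -18.
Subtracting the second from the third: A - 12C = 54.
Solving: C = -4, A = 6, then B = 3.
Hence s_{17} = 6·17 + 3 + (-4)·(-131072) = 524393.

524393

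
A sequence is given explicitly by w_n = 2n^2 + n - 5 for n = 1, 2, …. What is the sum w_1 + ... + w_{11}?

Over n = 1..11: Σn = 66, Σn² = 506.
Total = (2)·506 + (1)·66 + (-5)·11 = 1023.

1023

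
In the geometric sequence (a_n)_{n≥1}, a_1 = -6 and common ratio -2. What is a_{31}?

-6442450944

a_n = (-6)·(-2)^(n-1).
a_{31} = (-6)·(-2)^30 = -6442450944.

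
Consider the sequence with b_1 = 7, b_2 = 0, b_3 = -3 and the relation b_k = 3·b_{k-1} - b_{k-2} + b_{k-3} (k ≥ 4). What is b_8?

Step forward from the initial values:
b_4 = -2, b_5 = -3, b_6 = -10, b_7 = -29, b_8 = -80.

-80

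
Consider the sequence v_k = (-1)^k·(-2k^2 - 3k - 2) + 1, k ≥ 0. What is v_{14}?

(-1)^14 = 1; -2k^2 - 3k - 2 at k=14 is -436; so v_{14} = -435.

-435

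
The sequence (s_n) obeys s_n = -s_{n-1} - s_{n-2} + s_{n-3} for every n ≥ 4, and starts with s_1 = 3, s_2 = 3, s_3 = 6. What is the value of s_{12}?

Step forward from the initial values:
s_4 = -6  s_5 = 3  s_6 = 9  s_7 = -18  s_8 = 12  s_9 = 15  s_{10} = -45  s_{11} = 42  s_{12} = 18.

18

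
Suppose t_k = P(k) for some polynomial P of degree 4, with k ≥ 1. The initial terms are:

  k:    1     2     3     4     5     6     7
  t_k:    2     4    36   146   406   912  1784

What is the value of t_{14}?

1st diffs: 2, 32, 110, 260, 506, 872.
2nd diffs: 30, 78, 150, 246, 366.
3rd diffs: 48, 72, 96, 120.
4th diffs: 24, 24, 24 (constant).
So t_k = k^4 - 2k^3 + 2k^2 - 5k + 6.
Evaluating at k = 14 gives t_{14} = 33256.

33256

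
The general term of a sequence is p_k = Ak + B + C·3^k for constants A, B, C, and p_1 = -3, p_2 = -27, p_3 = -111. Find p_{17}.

-645700707

Write the equations: A + B + 3C = -3; 2A + B + 9C = -27; 3A + B + 27C = -111.
Subtracting the first from the second: A + 6C = -24.
Subtracting the second from the third: A + 18C = -84.
Solving: C = -5, A = 6, then B = 6.
Hence p_{17} = 6·17 + 6 + (-5)·129140163 = -645700707.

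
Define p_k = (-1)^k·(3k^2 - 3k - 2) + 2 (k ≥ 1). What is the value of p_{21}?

-1256

(-1)^21 = -1; 3k^2 - 3k - 2 at k=21 is 1258; so p_{21} = -1256.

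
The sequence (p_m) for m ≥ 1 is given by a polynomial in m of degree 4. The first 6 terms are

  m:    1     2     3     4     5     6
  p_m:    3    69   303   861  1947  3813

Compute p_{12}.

51549

1st diffs: 66, 234, 558, 1086, 1866.
2nd diffs: 168, 324, 528, 780.
3rd diffs: 156, 204, 252.
4th diffs: 48, 48 (constant).
Newton forward-difference form: p_m = 3 + 66·C(m-1,1) + 168·C(m-1,2) + 156·C(m-1,3) + 48·C(m-1,4).
At m = 12: m-1 = 11, so p_{12} = 3 + 726 + 9240 + 25740 + 15840 = 51549.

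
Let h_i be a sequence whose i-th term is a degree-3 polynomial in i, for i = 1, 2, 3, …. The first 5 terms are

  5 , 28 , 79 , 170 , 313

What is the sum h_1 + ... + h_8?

1st diffs: 23, 51, 91, 143.
2nd diffs: 28, 40, 52.
3rd diffs: 12, 12 (constant).
Newton forward-difference form: h_i = 5 + 23·C(i-1,1) + 28·C(i-1,2) + 12·C(i-1,3).
Continuing: 520, 803, 1174.
Summing i = 1..8 (8 terms) gives 3092.

3092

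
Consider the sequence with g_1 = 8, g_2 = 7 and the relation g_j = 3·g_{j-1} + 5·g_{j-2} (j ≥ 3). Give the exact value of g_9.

Step forward from the initial values:
g_3 = 61, g_4 = 218, g_5 = 959, g_6 = 3967, g_7 = 16696, g_8 = 69923, g_9 = 293249.

293249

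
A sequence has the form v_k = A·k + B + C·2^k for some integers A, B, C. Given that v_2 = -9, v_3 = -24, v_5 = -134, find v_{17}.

At k = 2, 3, 5: 2A + B + 4C = -9; 3A + B + 8C = -24; 5A + B + 32C = -134.
Subtracting the first from the second: A + 4C = -15.
Subtracting the second from the third: 2A + 24C = -110.
Solving: C = -5, A = 5, then B = 1.
Therefore v_{17} = 85 + 1 + (-5)·131072 = -655274.

-655274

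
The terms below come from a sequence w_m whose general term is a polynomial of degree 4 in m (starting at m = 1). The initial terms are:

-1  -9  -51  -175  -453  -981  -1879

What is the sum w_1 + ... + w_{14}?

-109214

1st diffs: -8, -42, -124, -278, -528, -898.
2nd diffs: -34, -82, -154, -250, -370.
3rd diffs: -48, -72, -96, -120.
4th diffs: -24, -24, -24 (constant).
So w_m = -m^4 + 2m^3 - 4m^2 + 5m - 3.
Continuing: …, -3291, -5385, -8353, -12411, …, w_{14} = -33645.
Summing m = 1..14 (14 terms) gives -109214.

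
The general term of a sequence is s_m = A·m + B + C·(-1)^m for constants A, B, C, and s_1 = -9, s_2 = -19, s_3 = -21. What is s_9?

-57

Write the equations: A + B - C = -9; 2A + B + C = -19; 3A + B - C = -21.
Subtracting the first from the second: A + 2C = -10.
Subtracting the second from the third: A - 2C = -2.
Solving: C = -2, A = -6, then B = -5.
Therefore s_9 = -54 + (-5) + (-2)·(-1) = -57.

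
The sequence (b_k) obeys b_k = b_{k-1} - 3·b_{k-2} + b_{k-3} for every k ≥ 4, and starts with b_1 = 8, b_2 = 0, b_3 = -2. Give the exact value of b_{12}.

Applying the relation repeatedly:
b_4 = 6;  b_5 = 12;  b_6 = -8;  b_7 = -38;  b_8 = -2;  b_9 = 104;  b_{10} = 72;  b_{11} = -242;  b_{12} = -354.

-354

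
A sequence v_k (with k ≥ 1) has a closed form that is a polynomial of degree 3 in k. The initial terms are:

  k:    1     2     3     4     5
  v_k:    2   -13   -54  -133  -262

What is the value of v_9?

-1518

1st diffs: -15, -41, -79, -129.
2nd diffs: -26, -38, -50.
3rd diffs: -12, -12 (constant).
Newton forward-difference form: v_k = 2 + (-15)·C(k-1,1) + (-26)·C(k-1,2) + (-12)·C(k-1,3).
At k = 9: k-1 = 8, so v_9 = 2 - 120 - 728 - 672 = -1518.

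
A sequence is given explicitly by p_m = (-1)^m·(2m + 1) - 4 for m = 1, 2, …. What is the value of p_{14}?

(-1)^14 = 1; 2m + 1 at m=14 is 29; so p_{14} = 25.

25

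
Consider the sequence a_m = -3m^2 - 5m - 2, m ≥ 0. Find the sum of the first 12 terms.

-1872

Over m = 0..11: Σm = 66, Σm² = 506.
Total = (-3)·506 + (-5)·66 + (-2)·12 = -1872.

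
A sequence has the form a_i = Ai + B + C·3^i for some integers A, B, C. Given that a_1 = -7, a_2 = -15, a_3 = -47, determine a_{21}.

Plug in i = 1, 2, 3: A + B + 3C = -7; 2A + B + 9C = -15; 3A + B + 27C = -47.
Subtracting the first from the second: A + 6C = -8.
Subtracting the second from the third: A + 18C = -32.
Solving: C = -2, A = 4, then B = -5.
Therefore a_{21} = 84 + (-5) + (-2)·10460353203 = -20920706327.

-20920706327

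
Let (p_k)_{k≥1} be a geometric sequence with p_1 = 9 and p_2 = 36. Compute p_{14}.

603979776

Common ratio r = 4.
p_k = 9·4^(k-1).
p_{14} = 9·4^13 = 603979776.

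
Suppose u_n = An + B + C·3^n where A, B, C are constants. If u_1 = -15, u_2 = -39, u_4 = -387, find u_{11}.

-885675

The three given values yield: A + B + 3C = -15; 2A + B + 9C = -39; 4A + B + 81C = -387.
Subtracting the first from the second: A + 6C = -24.
Subtracting the second from the third: 2A + 72C = -348.
Solving: C = -5, A = 6, then B = -6.
Therefore u_{11} = 66 + (-6) + (-5)·177147 = -885675.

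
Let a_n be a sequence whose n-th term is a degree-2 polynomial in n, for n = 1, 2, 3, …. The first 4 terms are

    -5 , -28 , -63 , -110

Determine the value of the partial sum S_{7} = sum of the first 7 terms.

-938

1st diffs: -23, -35, -47.
2nd diffs: -12, -12 (constant).
Newton forward-difference form: a_n = -5 + (-23)·C(n-1,1) + (-12)·C(n-1,2).
Continuing: -169, -240, -323.
Summing n = 1..7 (7 terms) gives -938.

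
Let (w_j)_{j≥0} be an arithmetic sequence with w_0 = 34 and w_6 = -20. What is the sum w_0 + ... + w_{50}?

Common difference d = (-20 - 34) / (6 - 0) = -9.
w_j = 34 + (j - 0)·(-9).
w_{50} = -416; S = 51·(34 + (-416))/2 = -9741.

-9741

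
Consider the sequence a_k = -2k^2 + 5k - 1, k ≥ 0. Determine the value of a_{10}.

a_{10} = -2·10^2 + 5·10 - 1 = -151.

-151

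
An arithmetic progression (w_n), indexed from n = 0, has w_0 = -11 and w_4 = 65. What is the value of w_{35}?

654

Common difference d = (65 - (-11)) / (4 - 0) = 19.
w_n = -11 + (n - 0)·19.
w_{35} = -11 + 35·19 = 654.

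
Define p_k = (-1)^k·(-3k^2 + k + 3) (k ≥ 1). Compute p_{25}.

(-1)^25 = -1; -3k^2 + k + 3 at k=25 is -1847; so p_{25} = 1847.

1847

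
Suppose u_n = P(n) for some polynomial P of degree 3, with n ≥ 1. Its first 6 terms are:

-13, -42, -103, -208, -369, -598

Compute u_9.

-1813

1st diffs: -29, -61, -105, -161, -229.
2nd diffs: -32, -44, -56, -68.
3rd diffs: -12, -12, -12 (constant).
Newton forward-difference form: u_n = -13 + (-29)·C(n-1,1) + (-32)·C(n-1,2) + (-12)·C(n-1,3).
At n = 9: n-1 = 8, so u_9 = -13 - 232 - 896 - 672 = -1813.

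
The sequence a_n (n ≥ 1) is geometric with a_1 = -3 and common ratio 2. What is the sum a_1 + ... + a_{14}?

-49149

a_n = (-3)·2^(n-1).
S = (-3)·(2^14 - 1)/(2 - 1) = (-3)·(16384 - 1)/(1) = -49149.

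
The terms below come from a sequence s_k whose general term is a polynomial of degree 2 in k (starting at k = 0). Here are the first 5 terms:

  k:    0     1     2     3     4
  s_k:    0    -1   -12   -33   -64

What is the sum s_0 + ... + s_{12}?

-2938

1st diffs: -1, -11, -21, -31.
2nd diffs: -10, -10, -10 (constant).
Newton forward-difference form: s_k = (-1)·C(k,1) + (-10)·C(k,2).
Continuing: …, -105, -156, -217, -288, …, s_{12} = -672.
Summing k = 0..12 (13 terms) gives -2938.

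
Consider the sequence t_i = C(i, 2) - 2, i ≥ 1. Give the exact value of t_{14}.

89

C(14, 2) = 91, so t_{14} = 89.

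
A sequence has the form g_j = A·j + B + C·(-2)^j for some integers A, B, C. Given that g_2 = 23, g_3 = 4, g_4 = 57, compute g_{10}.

2103

Write the equations: 2A + B + 4C = 23; 3A + B - 8C = 4; 4A + B + 16C = 57.
Subtracting the first from the second: A - 12C = -19.
Subtracting the second from the third: A + 24C = 53.
Solving: C = 2, A = 5, then B = 5.
Therefore g_{10} = 50 + 5 + 2·1024 = 2103.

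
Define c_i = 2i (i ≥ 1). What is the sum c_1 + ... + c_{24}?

Over i = 1..24: Σi = 300.
Total = (2)·300 = 600.

600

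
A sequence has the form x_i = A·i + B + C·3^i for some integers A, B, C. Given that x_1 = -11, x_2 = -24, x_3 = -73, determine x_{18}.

-1162261384

Write the equations: A + B + 3C = -11; 2A + B + 9C = -24; 3A + B + 27C = -73.
Subtracting the first from the second: A + 6C = -13.
Subtracting the second from the third: A + 18C = -49.
Solving: C = -3, A = 5, then B = -7.
So x_i = 5·i + (-7) + (-3)·3^i; at i=18 this is -1162261384.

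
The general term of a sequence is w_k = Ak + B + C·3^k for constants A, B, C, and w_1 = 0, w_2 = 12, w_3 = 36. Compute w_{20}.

The three given values yield: A + B + 3C = 0; 2A + B + 9C = 12; 3A + B + 27C = 36.
Subtracting the first from the second: A + 6C = 12.
Subtracting the second from the third: A + 18C = 24.
Solving: C = 1, A = 6, then B = -9.
Hence w_{20} = 6·20 + (-9) + 1·3486784401 = 3486784512.

3486784512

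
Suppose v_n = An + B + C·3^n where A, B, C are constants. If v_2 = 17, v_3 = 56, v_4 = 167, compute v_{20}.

At n = 2, 3, 4: 2A + B + 9C = 17; 3A + B + 27C = 56; 4A + B + 81C = 167.
Subtracting the first from the second: A + 18C = 39.
Subtracting the second from the third: A + 54C = 111.
Solving: C = 2, A = 3, then B = -7.
Hence v_{20} = 3·20 + (-7) + 2·3486784401 = 6973568855.

6973568855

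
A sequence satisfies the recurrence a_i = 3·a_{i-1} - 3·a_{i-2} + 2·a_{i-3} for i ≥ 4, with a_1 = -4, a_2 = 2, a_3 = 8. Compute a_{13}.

2726

Step forward from the initial values:
a_4 = 10;  a_5 = 10;  a_6 = 16;  a_7 = 38;  a_8 = 86;  a_9 = 176;  a_{10} = 346;  a_{11} = 682;  a_{12} = 1360;  a_{13} = 2726.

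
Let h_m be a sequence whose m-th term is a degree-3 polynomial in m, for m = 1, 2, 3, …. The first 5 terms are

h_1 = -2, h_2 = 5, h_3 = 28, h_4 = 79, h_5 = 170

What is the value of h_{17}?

1st diffs: 7, 23, 51, 91.
2nd diffs: 16, 28, 40.
3rd diffs: 12, 12 (constant).
Newton forward-difference form: h_m = -2 + 7·C(m-1,1) + 16·C(m-1,2) + 12·C(m-1,3).
At m = 17: m-1 = 16, so h_{17} = -2 + 112 + 1920 + 6720 = 8750.

8750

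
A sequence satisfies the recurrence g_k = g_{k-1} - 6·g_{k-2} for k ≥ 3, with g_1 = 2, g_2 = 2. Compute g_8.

Step forward from the initial values:
g_3 = -10  g_4 = -22  g_5 = 38  g_6 = 170  g_7 = -58  g_8 = -1078.

-1078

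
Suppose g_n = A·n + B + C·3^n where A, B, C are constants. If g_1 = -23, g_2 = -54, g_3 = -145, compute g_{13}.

-7971635

At n = 1, 2, 3: A + B + 3C = -23; 2A + B + 9C = -54; 3A + B + 27C = -145.
Subtracting the first from the second: A + 6C = -31.
Subtracting the second from the third: A + 18C = -91.
Solving: C = -5, A = -1, then B = -7.
Therefore g_{13} = -13 + (-7) + (-5)·1594323 = -7971635.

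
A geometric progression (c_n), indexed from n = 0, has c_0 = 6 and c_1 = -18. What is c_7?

-13122

Common ratio r = -3.
c_n = 6·(-3)^(n-0).
c_7 = 6·(-3)^7 = -13122.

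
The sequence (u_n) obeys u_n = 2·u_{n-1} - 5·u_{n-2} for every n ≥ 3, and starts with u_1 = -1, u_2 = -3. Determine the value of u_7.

Iterate the recurrence:
u_3 = -1, u_4 = 13, u_5 = 31, u_6 = -3, u_7 = -161.

-161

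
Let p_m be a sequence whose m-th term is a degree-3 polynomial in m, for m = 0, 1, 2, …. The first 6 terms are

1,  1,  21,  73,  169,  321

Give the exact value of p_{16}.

1st diffs: 0, 20, 52, 96, 152.
2nd diffs: 20, 32, 44, 56.
3rd diffs: 12, 12, 12 (constant).
Newton forward-difference form: p_m = 1 + 20·C(m,2) + 12·C(m,3).
At m = 16: m = 16, so p_{16} = 1 + 2400 + 6720 = 9121.

9121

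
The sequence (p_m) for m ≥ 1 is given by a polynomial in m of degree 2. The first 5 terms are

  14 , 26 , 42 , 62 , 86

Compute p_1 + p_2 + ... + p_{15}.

1st diffs: 12, 16, 20, 24.
2nd diffs: 4, 4, 4 (constant).
Newton forward-difference form: p_m = 14 + 12·C(m-1,1) + 4·C(m-1,2).
Continuing: …, 114, 146, 182, 222, …, p_{15} = 546.
Summing m = 1..15 (15 terms) gives 3290.

3290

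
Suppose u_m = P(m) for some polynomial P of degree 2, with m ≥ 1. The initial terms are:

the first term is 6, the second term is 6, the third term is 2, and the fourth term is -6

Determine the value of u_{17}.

-474

1st diffs: 0, -4, -8.
2nd diffs: -4, -4 (constant).
Newton forward-difference form: u_m = 6 + (-4)·C(m-1,2).
At m = 17: m-1 = 16, so u_{17} = 6 - 480 = -474.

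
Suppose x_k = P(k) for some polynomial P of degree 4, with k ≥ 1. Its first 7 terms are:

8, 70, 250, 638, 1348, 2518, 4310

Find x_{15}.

68398

1st diffs: 62, 180, 388, 710, 1170, 1792.
2nd diffs: 118, 208, 322, 460, 622.
3rd diffs: 90, 114, 138, 162.
4th diffs: 24, 24, 24 (constant).
Newton forward-difference form: x_k = 8 + 62·C(k-1,1) + 118·C(k-1,2) + 90·C(k-1,3) + 24·C(k-1,4).
At k = 15: k-1 = 14, so x_{15} = 8 + 868 + 10738 + 32760 + 24024 = 68398.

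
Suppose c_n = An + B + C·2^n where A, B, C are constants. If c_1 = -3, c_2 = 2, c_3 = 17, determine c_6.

Write the equations: A + B + 2C = -3; 2A + B + 4C = 2; 3A + B + 8C = 17.
Subtracting the first from the second: A + 2C = 5.
Subtracting the second from the third: A + 4C = 15.
Solving: C = 5, A = -5, then B = -8.
Therefore c_6 = -30 + (-8) + 5·64 = 282.

282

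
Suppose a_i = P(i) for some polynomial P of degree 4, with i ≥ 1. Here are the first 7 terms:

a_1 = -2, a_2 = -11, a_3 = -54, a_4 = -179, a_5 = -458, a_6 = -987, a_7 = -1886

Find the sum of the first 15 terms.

-154037

1st diffs: -9, -43, -125, -279, -529, -899.
2nd diffs: -34, -82, -154, -250, -370.
3rd diffs: -48, -72, -96, -120.
4th diffs: -24, -24, -24 (constant).
So a_i = -i^4 + 2i^3 - 4i^2 + 4i - 3.
Continuing: …, -3299, -5394, -8363, -12422, …, a_{15} = -44718.
Summing i = 1..15 (15 terms) gives -154037.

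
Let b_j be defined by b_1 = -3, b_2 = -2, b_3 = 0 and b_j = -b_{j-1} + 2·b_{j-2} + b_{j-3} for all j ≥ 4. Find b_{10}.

-168

Iterate the recurrence:
b_4 = -7; b_5 = 5; b_6 = -19; b_7 = 22; b_8 = -55; b_9 = 80; b_{10} = -168.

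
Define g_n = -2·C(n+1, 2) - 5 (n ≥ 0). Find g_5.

C(6, 2) = 15, so g_5 = -35.

-35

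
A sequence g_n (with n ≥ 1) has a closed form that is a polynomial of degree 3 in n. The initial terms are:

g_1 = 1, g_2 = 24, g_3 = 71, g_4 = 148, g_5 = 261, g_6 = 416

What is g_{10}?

1st diffs: 23, 47, 77, 113, 155.
2nd diffs: 24, 30, 36, 42.
3rd diffs: 6, 6, 6 (constant).
Newton forward-difference form: g_n = 1 + 23·C(n-1,1) + 24·C(n-1,2) + 6·C(n-1,3).
At n = 10: n-1 = 9, so g_{10} = 1 + 207 + 864 + 504 = 1576.

1576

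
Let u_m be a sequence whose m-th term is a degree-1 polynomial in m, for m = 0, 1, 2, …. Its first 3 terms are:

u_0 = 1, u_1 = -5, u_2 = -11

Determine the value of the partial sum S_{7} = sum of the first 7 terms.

-119

1st diffs: -6, -6 (constant).
So u_m = -6m + 1.
Continuing: -17, -23, -29, -35.
Summing m = 0..6 (7 terms) gives -119.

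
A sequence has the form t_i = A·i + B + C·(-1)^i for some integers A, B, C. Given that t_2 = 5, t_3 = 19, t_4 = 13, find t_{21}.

Plug in i = 2, 3, 4: 2A + B + C = 5; 3A + B - C = 19; 4A + B + C = 13.
Subtracting the first from the second: A - 2C = 14.
Subtracting the second from the third: A + 2C = -6.
Solving: C = -5, A = 4, then B = 2.
So t_i = 4·i + 2 + (-5)·(-1)^i; at i=21 this is 91.

91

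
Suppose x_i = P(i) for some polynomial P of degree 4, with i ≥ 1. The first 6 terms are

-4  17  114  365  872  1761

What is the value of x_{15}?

1st diffs: 21, 97, 251, 507, 889.
2nd diffs: 76, 154, 256, 382.
3rd diffs: 78, 102, 126.
4th diffs: 24, 24 (constant).
Newton forward-difference form: x_i = -4 + 21·C(i-1,1) + 76·C(i-1,2) + 78·C(i-1,3) + 24·C(i-1,4).
At i = 15: i-1 = 14, so x_{15} = -4 + 294 + 6916 + 28392 + 24024 = 59622.

59622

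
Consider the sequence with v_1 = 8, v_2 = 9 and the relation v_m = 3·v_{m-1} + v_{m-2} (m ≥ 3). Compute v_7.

4112

Iterate the recurrence:
v_3 = 35;  v_4 = 114;  v_5 = 377;  v_6 = 1245;  v_7 = 4112.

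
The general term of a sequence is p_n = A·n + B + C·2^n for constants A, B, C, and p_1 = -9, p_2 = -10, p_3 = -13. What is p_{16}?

At n = 1, 2, 3: A + B + 2C = -9; 2A + B + 4C = -10; 3A + B + 8C = -13.
Subtracting the first from the second: A + 2C = -1.
Subtracting the second from the third: A + 4C = -3.
Solving: C = -1, A = 1, then B = -8.
Hence p_{16} = 1·16 + (-8) + (-1)·65536 = -65528.

-65528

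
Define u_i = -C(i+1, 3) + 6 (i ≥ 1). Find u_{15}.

C(16, 3) = 560, so u_{15} = -554.

-554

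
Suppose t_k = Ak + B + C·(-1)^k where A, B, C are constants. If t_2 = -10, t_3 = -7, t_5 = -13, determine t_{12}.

At k = 2, 3, 5: 2A + B + C = -10; 3A + B - C = -7; 5A + B - C = -13.
Subtracting the first from the second: A - 2C = 3.
Subtracting the second from the third: 2A = -6.
Solving: C = -3, A = -3, then B = -1.
Therefore t_{12} = -36 + (-1) + (-3)·1 = -40.

-40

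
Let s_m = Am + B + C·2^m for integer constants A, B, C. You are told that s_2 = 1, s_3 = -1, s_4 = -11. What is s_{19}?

-1048465

Write the equations: 2A + B + 4C = 1; 3A + B + 8C = -1; 4A + B + 16C = -11.
Subtracting the first from the second: A + 4C = -2.
Subtracting the second from the third: A + 8C = -10.
Solving: C = -2, A = 6, then B = -3.
So s_m = 6·m + (-3) + (-2)·2^m; at m=19 this is -1048465.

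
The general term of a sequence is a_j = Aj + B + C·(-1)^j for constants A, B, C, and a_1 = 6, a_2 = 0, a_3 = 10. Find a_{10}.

16

Write the equations: A + B - C = 6; 2A + B + C = 0; 3A + B - C = 10.
Subtracting the first from the second: A + 2C = -6.
Subtracting the second from the third: A - 2C = 10.
Solving: C = -4, A = 2, then B = 0.
Hence a_{10} = 2·10 + 0 + (-4)·1 = 16.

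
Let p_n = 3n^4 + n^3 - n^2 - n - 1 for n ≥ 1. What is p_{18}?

320417

p_{18} = 3·18^4 + 1·18^3 - 1·18^2 - 1·18 - 1 = 320417.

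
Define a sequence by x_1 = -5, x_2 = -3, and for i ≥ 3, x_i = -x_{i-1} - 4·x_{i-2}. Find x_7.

199

Applying the relation repeatedly:
x_3 = 23  x_4 = -11  x_5 = -81  x_6 = 125  x_7 = 199.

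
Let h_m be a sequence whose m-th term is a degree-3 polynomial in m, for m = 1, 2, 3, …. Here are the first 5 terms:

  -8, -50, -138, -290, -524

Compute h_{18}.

-19218

1st diffs: -42, -88, -152, -234.
2nd diffs: -46, -64, -82.
3rd diffs: -18, -18 (constant).
Newton forward-difference form: h_m = -8 + (-42)·C(m-1,1) + (-46)·C(m-1,2) + (-18)·C(m-1,3).
At m = 18: m-1 = 17, so h_{18} = -8 - 714 - 6256 - 12240 = -19218.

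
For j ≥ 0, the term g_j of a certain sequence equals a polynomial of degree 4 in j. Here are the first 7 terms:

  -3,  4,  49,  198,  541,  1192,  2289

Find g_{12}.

28989

1st diffs: 7, 45, 149, 343, 651, 1097.
2nd diffs: 38, 104, 194, 308, 446.
3rd diffs: 66, 90, 114, 138.
4th diffs: 24, 24, 24 (constant).
Newton forward-difference form: g_j = -3 + 7·C(j,1) + 38·C(j,2) + 66·C(j,3) + 24·C(j,4).
At j = 12: j = 12, so g_{12} = -3 + 84 + 2508 + 14520 + 11880 = 28989.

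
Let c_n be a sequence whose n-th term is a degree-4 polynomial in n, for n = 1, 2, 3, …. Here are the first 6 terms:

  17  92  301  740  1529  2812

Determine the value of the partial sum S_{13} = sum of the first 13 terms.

143923

1st diffs: 75, 209, 439, 789, 1283.
2nd diffs: 134, 230, 350, 494.
3rd diffs: 96, 120, 144.
4th diffs: 24, 24 (constant).
Newton forward-difference form: c_n = 17 + 75·C(n-1,1) + 134·C(n-1,2) + 96·C(n-1,3) + 24·C(n-1,4).
Continuing: …, 4757, 7556, 11425, 16604, …, c_{13} = 42761.
Summing n = 1..13 (13 terms) gives 143923.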